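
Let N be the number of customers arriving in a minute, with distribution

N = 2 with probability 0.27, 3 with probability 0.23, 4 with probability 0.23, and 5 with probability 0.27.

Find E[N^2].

13.58

E[N^2] = Σ n^2·P(N=n)
 = 4·0.27 + 9·0.23 + 16·0.23 + 25·0.27
 = 1.08 + 2.07 + 3.68 + 6.75
 = 13.58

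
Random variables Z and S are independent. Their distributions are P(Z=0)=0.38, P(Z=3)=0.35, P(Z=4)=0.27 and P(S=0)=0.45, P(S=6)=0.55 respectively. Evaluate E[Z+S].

5.43

E[Z+S] = Σ_z Σ_s (z+s) · P(Z=z)P(S=s)
 = 0·0.171 + 6·0.209 + 3·0.1575 + 9·0.1925 + 4·0.1215 + 10·0.1485
 = 0 + 1.254 + 0.4725 + 1.7325 + 0.486 + 1.485
 = 5.43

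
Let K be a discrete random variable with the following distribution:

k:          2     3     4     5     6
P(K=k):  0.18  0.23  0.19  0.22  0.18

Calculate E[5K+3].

22.95

E[5K+3] = Σ (5k+3)·P(K=k)
 = 13·0.18 + 18·0.23 + 23·0.19 + 28·0.22 + 33·0.18
 = 2.34 + 4.14 + 4.37 + 6.16 + 5.94
 = 22.95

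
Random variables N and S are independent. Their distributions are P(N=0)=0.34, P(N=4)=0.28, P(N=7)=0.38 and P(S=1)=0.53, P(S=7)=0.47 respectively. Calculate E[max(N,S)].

E[max(N,S)] = Σ_n Σ_s max(n,s) · P(N=n)P(S=s)
 = 1·0.1802 + 7·0.1598 + 4·0.1484 + 7·0.1316 + 7·0.2014 + 7·0.1786
 = 0.1802 + 1.1186 + 0.5936 + 0.9212 + 1.4098 + 1.2502
 = 5.4736

5.4736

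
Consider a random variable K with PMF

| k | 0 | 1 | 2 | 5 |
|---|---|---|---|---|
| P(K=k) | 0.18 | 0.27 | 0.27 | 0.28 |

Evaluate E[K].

2.21

E[K] = Σ k·P(K=k)
 = 0·0.18 + 1·0.27 + 2·0.27 + 5·0.28
 = 0 + 0.27 + 0.54 + 1.4
 = 2.21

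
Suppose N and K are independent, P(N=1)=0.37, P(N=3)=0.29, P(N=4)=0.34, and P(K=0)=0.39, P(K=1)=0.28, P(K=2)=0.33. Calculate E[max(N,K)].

E[max(N,K)] = Σ_n Σ_k max(n,k) · P(N=n)P(K=k)
 = 1·0.1443 + 1·0.1036 + 2·0.1221 + 3·0.1131 + 3·0.0812 + 3·0.0957 + 4·0.1326 + 4·0.0952 + 4·0.1122
 = 0.1443 + 0.1036 + 0.2442 + 0.3393 + 0.2436 + 0.2871 + 0.5304 + 0.3808 + 0.4488
 = 2.7221

2.7221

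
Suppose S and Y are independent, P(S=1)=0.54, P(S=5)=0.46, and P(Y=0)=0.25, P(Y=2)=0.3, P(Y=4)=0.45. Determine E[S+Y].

E[S+Y] = Σ_s Σ_y (s+y) · P(S=s)P(Y=y)
 = 1·0.135 + 3·0.162 + 5·0.243 + 5·0.115 + 7·0.138 + 9·0.207
 = 0.135 + 0.486 + 1.215 + 0.575 + 0.966 + 1.863
 = 5.24

5.24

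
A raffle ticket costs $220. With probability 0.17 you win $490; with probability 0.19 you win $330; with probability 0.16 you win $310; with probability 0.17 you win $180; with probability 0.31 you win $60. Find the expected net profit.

E[payout] = 490·0.17 + 330·0.19 + 310·0.16 + 180·0.17 + 60·0.31
 = 83.3 + 62.7 + 49.6 + 30.6 + 18.6
 = 244.8
Net = 244.8 - 220 = 24.8

24.8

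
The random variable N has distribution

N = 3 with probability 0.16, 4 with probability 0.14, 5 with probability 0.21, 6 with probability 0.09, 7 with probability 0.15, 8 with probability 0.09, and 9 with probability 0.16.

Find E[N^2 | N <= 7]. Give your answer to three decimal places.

26.027

P(N <= 7) = 0.16 + 0.14 + 0.21 + 0.09 + 0.15 = 0.75.
E[N^2 | N <= 7] = [9·0.16 + 16·0.14 + 25·0.21 + 36·0.09 + 49·0.15] / 0.75
 = 19.52 / 0.75
 = 1952/75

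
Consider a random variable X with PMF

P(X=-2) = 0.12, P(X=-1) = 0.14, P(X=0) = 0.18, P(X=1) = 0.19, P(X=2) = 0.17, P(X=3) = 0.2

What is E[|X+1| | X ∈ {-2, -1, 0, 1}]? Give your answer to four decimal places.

1.0794

P(X ∈ {-2, -1, 0, 1}) = 0.12 + 0.14 + 0.18 + 0.19 = 0.63.
E[|X+1| | X ∈ {-2, -1, 0, 1}] = [1·0.12 + 0·0.14 + 1·0.18 + 2·0.19] / 0.63
 = 0.68 / 0.63
 = 68/63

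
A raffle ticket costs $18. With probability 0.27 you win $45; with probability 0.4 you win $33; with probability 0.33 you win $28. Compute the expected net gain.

E[payout] = 45·0.27 + 33·0.4 + 28·0.33
 = 12.15 + 13.2 + 9.24
 = 34.59
Net = 34.59 - 18 = 16.59

16.59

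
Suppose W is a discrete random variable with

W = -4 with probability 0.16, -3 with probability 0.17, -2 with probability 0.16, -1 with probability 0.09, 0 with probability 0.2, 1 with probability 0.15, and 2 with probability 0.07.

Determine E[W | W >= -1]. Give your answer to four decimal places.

0.3922

P(W >= -1) = 0.09 + 0.2 + 0.15 + 0.07 = 0.51.
E[W | W >= -1] = [(-1)·0.09 + 0·0.2 + 1·0.15 + 2·0.07] / 0.51
 = 0.2 / 0.51
 = 20/51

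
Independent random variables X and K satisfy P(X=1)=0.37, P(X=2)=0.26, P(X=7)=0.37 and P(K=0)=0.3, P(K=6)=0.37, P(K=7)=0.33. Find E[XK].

E[XK] = Σ_x Σ_k xk · P(X=x)P(K=k)
 = 0·0.111 + 6·0.1369 + 7·0.1221 + 0·0.078 + 12·0.0962 + 14·0.0858 + 0·0.111 + 42·0.1369 + 49·0.1221
 = 0 + 0.8214 + 0.8547 + 0 + 1.1544 + 1.2012 + 0 + 5.7498 + 5.9829
 = 15.7644

15.7644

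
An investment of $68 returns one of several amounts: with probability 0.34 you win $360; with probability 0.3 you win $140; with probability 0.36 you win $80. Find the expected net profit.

E[payout] = 360·0.34 + 140·0.3 + 80·0.36
 = 122.4 + 42 + 28.8
 = 193.2
Net = 193.2 - 68 = 125.2

125.2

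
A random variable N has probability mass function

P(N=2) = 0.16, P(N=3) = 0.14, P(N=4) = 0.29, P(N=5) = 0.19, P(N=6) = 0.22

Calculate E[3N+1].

E[3N+1] = Σ (3n+1)·P(N=n)
 = 7·0.16 + 10·0.14 + 13·0.29 + 16·0.19 + 19·0.22
 = 1.12 + 1.4 + 3.77 + 3.04 + 4.18
 = 13.51

13.51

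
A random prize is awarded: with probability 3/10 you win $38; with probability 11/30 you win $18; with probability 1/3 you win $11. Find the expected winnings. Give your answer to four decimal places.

21.6667

E[payout] = 38·3/10 + 18·11/30 + 11·1/3
 = 57/5 + 33/5 + 11/3
 = 65/3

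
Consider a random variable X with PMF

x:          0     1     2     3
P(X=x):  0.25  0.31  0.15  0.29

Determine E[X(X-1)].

E[X(X-1)] = Σ x(x-1)·P(X=x)
 = 0·0.25 + 0·0.31 + 2·0.15 + 6·0.29
 = 0 + 0 + 0.3 + 1.74
 = 2.04

2.04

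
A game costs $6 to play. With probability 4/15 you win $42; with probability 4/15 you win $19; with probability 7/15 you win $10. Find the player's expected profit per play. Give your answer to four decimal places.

E[payout] = 42·4/15 + 19·4/15 + 10·7/15
 = 56/5 + 76/15 + 14/3
 = 314/15
Net = 314/15 - 6 = 224/15

14.9333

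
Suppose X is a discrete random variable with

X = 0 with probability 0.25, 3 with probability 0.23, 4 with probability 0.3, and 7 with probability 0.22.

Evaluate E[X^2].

E[X^2] = Σ x^2·P(X=x)
 = 0·0.25 + 9·0.23 + 16·0.3 + 49·0.22
 = 0 + 2.07 + 4.8 + 10.78
 = 17.65

17.65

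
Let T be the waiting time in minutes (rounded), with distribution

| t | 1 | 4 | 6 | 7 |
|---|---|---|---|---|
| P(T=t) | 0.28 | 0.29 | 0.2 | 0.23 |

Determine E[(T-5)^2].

5.89

E[(T-5)^2] = Σ (t-5)^2·P(T=t)
 = 16·0.28 + 1·0.29 + 1·0.2 + 4·0.23
 = 4.48 + 0.29 + 0.2 + 0.92
 = 5.89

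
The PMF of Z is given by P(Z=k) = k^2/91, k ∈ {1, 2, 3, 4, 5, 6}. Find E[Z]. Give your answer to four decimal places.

4.8462

E[Z] = Σ z·P(Z=z)
 = 1·1/91 + 2·4/91 + 3·9/91 + 4·16/91 + 5·25/91 + 6·36/91
 = 1/91 + 8/91 + 27/91 + 64/91 + 125/91 + 216/91
 = 63/13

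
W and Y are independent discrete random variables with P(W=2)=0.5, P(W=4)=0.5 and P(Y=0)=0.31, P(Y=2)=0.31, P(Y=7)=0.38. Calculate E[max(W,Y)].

4.52

E[max(W,Y)] = Σ_w Σ_y max(w,y) · P(W=w)P(Y=y)
 = 2·0.155 + 2·0.155 + 7·0.19 + 4·0.155 + 4·0.155 + 7·0.19
 = 0.31 + 0.31 + 1.33 + 0.62 + 0.62 + 1.33
 = 4.52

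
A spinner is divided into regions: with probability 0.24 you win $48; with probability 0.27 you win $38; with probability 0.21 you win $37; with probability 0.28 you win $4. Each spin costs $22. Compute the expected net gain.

8.67

E[payout] = 48·0.24 + 38·0.27 + 37·0.21 + 4·0.28
 = 11.52 + 10.26 + 7.77 + 1.12
 = 30.67
Net = 30.67 - 22 = 8.67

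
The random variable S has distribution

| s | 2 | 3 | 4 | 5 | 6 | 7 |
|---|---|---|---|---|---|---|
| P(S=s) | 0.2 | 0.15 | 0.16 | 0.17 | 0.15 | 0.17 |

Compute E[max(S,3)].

E[max(S,3)] = Σ max(s,3)·P(S=s)
 = 3·0.2 + 3·0.15 + 4·0.16 + 5·0.17 + 6·0.15 + 7·0.17
 = 0.6 + 0.45 + 0.64 + 0.85 + 0.9 + 1.19
 = 4.63

4.63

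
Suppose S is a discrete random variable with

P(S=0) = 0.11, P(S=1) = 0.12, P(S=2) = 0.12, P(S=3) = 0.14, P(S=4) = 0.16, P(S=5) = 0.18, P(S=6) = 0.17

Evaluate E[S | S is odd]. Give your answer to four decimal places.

P(S is odd) = 0.12 + 0.14 + 0.18 = 0.44.
E[S | S is odd] = [1·0.12 + 3·0.14 + 5·0.18] / 0.44
 = 1.44 / 0.44
 = 36/11

3.2727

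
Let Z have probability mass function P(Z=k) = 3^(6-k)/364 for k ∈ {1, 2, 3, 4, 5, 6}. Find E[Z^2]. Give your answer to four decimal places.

E[Z^2] = Σ z^2·P(Z=z)
 = 1·243/364 + 4·81/364 + 9·27/364 + 16·9/364 + 25·3/364 + 36·1/364
 = 243/364 + 81/91 + 243/364 + 36/91 + 75/364 + 9/91
 = 1065/364

2.9258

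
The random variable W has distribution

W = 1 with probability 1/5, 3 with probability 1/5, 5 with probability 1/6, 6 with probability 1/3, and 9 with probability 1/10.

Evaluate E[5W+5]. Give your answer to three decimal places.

27.667

E[5W+5] = Σ (5w+5)·P(W=w)
 = 10·1/5 + 20·1/5 + 30·1/6 + 35·1/3 + 50·1/10
 = 2 + 4 + 5 + 35/3 + 5
 = 83/3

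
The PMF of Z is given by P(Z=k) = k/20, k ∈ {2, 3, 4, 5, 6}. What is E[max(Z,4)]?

E[max(Z,4)] = Σ max(z,4)·P(Z=z)
 = 4·1/10 + 4·3/20 + 4·1/5 + 5·1/4 + 6·3/10
 = 2/5 + 3/5 + 4/5 + 5/4 + 9/5
 = 97/20

4.85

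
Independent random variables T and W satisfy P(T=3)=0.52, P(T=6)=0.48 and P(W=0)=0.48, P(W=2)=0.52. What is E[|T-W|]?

3.4

E[|T-W|] = Σ_t Σ_w |t-w| · P(T=t)P(W=w)
 = 3·0.2496 + 1·0.2704 + 6·0.2304 + 4·0.2496
 = 0.7488 + 0.2704 + 1.3824 + 0.9984
 = 3.4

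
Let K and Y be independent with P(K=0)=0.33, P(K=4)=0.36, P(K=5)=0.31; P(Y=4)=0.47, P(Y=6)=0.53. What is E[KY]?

15.1294

E[KY] = Σ_k Σ_y ky · P(K=k)P(Y=y)
 = 0·0.1551 + 0·0.1749 + 16·0.1692 + 24·0.1908 + 20·0.1457 + 30·0.1643
 = 0 + 0 + 2.7072 + 4.5792 + 2.914 + 4.929
 = 15.1294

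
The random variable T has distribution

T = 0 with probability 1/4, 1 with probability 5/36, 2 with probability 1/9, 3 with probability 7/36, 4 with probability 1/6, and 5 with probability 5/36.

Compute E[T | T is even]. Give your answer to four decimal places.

1.6842

P(T is even) = 1/4 + 1/9 + 1/6 = 19/36.
E[T | T is even] = [0·1/4 + 2·1/9 + 4·1/6] / (19/36)
 = 8/9 / (19/36)
 = 32/19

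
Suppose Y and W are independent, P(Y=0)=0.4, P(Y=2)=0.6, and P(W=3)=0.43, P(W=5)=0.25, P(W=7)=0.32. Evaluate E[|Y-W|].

3.58

E[|Y-W|] = Σ_y Σ_w |y-w| · P(Y=y)P(W=w)
 = 3·0.172 + 5·0.1 + 7·0.128 + 1·0.258 + 3·0.15 + 5·0.192
 = 0.516 + 0.5 + 0.896 + 0.258 + 0.45 + 0.96
 = 3.58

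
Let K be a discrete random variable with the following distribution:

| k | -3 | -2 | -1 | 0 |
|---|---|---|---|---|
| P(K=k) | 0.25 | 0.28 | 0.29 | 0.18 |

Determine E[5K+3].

-5

E[5K+3] = Σ (5k+3)·P(K=k)
 = (-12)·0.25 + (-7)·0.28 + (-2)·0.29 + 3·0.18
 = (-3) + (-1.96) + (-0.58) + 0.54
 = -5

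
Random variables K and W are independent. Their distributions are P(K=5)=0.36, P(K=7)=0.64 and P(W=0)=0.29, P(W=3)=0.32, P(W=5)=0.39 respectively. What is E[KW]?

E[KW] = Σ_k Σ_w kw · P(K=k)P(W=w)
 = 0·0.1044 + 15·0.1152 + 25·0.1404 + 0·0.1856 + 21·0.2048 + 35·0.2496
 = 0 + 1.728 + 3.51 + 0 + 4.3008 + 8.736
 = 18.2748

18.2748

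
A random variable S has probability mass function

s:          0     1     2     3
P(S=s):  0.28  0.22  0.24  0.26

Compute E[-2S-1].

-3.96

E[-2S-1] = Σ (-2s-1)·P(S=s)
 = (-1)·0.28 + (-3)·0.22 + (-5)·0.24 + (-7)·0.26
 = (-0.28) + (-0.66) + (-1.2) + (-1.82)
 = -3.96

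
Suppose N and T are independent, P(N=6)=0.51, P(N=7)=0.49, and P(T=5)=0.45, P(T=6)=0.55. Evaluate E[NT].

36.0195

E[NT] = Σ_n Σ_t nt · P(N=n)P(T=t)
 = 30·0.2295 + 36·0.2805 + 35·0.2205 + 42·0.2695
 = 6.885 + 10.098 + 7.7175 + 11.319
 = 36.0195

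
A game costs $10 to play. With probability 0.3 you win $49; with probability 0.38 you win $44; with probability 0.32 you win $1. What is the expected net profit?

E[payout] = 49·0.3 + 44·0.38 + 1·0.32
 = 14.7 + 16.72 + 0.32
 = 31.74
Net = 31.74 - 10 = 21.74

21.74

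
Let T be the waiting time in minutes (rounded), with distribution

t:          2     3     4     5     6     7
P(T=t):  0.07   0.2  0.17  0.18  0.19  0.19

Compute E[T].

E[T] = Σ t·P(T=t)
 = 2·0.07 + 3·0.2 + 4·0.17 + 5·0.18 + 6·0.19 + 7·0.19
 = 0.14 + 0.6 + 0.68 + 0.9 + 1.14 + 1.33
 = 4.79

4.79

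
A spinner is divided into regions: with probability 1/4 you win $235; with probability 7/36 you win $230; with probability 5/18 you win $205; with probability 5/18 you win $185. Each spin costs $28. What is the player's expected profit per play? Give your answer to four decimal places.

E[payout] = 235·1/4 + 230·7/36 + 205·5/18 + 185·5/18
 = 235/4 + 805/18 + 1025/18 + 925/18
 = 7625/36
Net = 7625/36 - 28 = 6617/36

183.8056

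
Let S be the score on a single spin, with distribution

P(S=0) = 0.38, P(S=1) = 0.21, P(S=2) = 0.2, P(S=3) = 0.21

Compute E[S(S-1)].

E[S(S-1)] = Σ s(s-1)·P(S=s)
 = 0·0.38 + 0·0.21 + 2·0.2 + 6·0.21
 = 0 + 0 + 0.4 + 1.26
 = 1.66

1.66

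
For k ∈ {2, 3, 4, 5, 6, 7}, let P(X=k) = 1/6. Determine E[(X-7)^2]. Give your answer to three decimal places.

E[(X-7)^2] = Σ (x-7)^2·P(X=x)
 = 25·1/6 + 16·1/6 + 9·1/6 + 4·1/6 + 1·1/6 + 0·1/6
 = 25/6 + 8/3 + 3/2 + 2/3 + 1/6 + 0
 = 55/6

9.167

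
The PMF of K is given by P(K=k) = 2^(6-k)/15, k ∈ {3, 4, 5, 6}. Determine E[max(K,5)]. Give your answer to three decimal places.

E[max(K,5)] = Σ max(k,5)·P(K=k)
 = 5·8/15 + 5·4/15 + 5·2/15 + 6·1/15
 = 8/3 + 4/3 + 2/3 + 2/5
 = 76/15

5.067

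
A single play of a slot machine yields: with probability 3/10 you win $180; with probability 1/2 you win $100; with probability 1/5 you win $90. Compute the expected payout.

122

E[payout] = 180·3/10 + 100·1/2 + 90·1/5
 = 54 + 50 + 18
 = 122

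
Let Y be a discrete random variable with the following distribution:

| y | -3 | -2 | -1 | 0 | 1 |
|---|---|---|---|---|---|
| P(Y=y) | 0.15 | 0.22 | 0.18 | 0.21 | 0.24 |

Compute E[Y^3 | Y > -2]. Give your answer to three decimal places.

P(Y > -2) = 0.18 + 0.21 + 0.24 = 0.63.
E[Y^3 | Y > -2] = [(-1)·0.18 + 0·0.21 + 1·0.24] / 0.63
 = 0.06 / 0.63
 = 2/21

0.095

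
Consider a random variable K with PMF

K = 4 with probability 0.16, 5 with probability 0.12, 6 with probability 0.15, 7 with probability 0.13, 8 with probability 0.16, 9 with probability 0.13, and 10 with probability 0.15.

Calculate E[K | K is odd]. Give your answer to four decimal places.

7.0526

P(K is odd) = 0.12 + 0.13 + 0.13 = 0.38.
E[K | K is odd] = [5·0.12 + 7·0.13 + 9·0.13] / 0.38
 = 2.68 / 0.38
 = 134/19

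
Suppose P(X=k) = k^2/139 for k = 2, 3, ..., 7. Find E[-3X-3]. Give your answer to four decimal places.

E[-3X-3] = Σ (-3x-3)·P(X=x)
 = (-9)·4/139 + (-12)·9/139 + (-15)·16/139 + (-18)·25/139 + (-21)·36/139 + (-24)·49/139
 = (-36/139) + (-108/139) + (-240/139) + (-450/139) + (-756/139) + (-1176/139)
 = -2766/139

-19.8993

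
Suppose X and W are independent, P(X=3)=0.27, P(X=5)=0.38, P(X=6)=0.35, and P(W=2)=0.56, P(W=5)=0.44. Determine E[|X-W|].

1.9652

E[|X-W|] = Σ_x Σ_w |x-w| · P(X=x)P(W=w)
 = 1·0.1512 + 2·0.1188 + 3·0.2128 + 0·0.1672 + 4·0.196 + 1·0.154
 = 0.1512 + 0.2376 + 0.6384 + 0 + 0.784 + 0.154
 = 1.9652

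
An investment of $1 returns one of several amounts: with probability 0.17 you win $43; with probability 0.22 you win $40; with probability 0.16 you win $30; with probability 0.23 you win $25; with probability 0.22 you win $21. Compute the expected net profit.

30.28

E[payout] = 43·0.17 + 40·0.22 + 30·0.16 + 25·0.23 + 21·0.22
 = 7.31 + 8.8 + 4.8 + 5.75 + 4.62
 = 31.28
Net = 31.28 - 1 = 30.28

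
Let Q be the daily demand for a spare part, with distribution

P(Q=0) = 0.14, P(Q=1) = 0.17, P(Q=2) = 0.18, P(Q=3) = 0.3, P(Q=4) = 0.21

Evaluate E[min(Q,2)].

1.55

E[min(Q,2)] = Σ min(q,2)·P(Q=q)
 = 0·0.14 + 1·0.17 + 2·0.18 + 2·0.3 + 2·0.21
 = 0 + 0.17 + 0.36 + 0.6 + 0.42
 = 1.55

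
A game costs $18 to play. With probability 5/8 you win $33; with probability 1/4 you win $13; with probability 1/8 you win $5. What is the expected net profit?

6.5

E[payout] = 33·5/8 + 13·1/4 + 5·1/8
 = 165/8 + 13/4 + 5/8
 = 49/2
Net = 49/2 - 18 = 13/2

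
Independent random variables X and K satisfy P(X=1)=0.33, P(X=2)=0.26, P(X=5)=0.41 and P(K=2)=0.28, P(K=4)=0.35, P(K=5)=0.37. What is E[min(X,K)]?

E[min(X,K)] = Σ_x Σ_k min(x,k) · P(X=x)P(K=k)
 = 1·0.0924 + 1·0.1155 + 1·0.1221 + 2·0.0728 + 2·0.091 + 2·0.0962 + 2·0.1148 + 4·0.1435 + 5·0.1517
 = 0.0924 + 0.1155 + 0.1221 + 0.1456 + 0.182 + 0.1924 + 0.2296 + 0.574 + 0.7585
 = 2.4121

2.4121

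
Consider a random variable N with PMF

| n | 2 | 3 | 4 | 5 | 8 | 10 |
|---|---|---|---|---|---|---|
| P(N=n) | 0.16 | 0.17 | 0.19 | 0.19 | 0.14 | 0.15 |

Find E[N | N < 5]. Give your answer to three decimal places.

3.058

P(N < 5) = 0.16 + 0.17 + 0.19 = 0.52.
E[N | N < 5] = [2·0.16 + 3·0.17 + 4·0.19] / 0.52
 = 1.59 / 0.52
 = 159/52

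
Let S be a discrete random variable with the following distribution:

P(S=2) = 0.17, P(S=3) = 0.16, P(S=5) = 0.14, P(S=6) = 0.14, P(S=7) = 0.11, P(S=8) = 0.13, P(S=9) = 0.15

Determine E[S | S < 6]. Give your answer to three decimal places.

P(S < 6) = 0.17 + 0.16 + 0.14 = 0.47.
E[S | S < 6] = [2·0.17 + 3·0.16 + 5·0.14] / 0.47
 = 1.52 / 0.47
 = 152/47

3.234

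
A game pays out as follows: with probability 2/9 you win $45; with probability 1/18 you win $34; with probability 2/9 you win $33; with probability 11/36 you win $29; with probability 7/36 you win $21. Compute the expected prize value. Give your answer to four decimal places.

E[payout] = 45·2/9 + 34·1/18 + 33·2/9 + 29·11/36 + 21·7/36
 = 10 + 17/9 + 22/3 + 319/36 + 49/12
 = 193/6

32.1667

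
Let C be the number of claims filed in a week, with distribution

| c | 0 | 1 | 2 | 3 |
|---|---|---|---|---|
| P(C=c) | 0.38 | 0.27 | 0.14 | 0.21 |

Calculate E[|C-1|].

0.94

E[|C-1|] = Σ |c-1|·P(C=c)
 = 1·0.38 + 0·0.27 + 1·0.14 + 2·0.21
 = 0.38 + 0 + 0.14 + 0.42
 = 0.94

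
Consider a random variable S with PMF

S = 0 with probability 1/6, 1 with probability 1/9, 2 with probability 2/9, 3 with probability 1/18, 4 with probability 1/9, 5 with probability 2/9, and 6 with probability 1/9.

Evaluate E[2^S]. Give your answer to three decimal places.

E[2^S] = Σ 2^s·P(S=s)
 = 1·1/6 + 2·1/9 + 4·2/9 + 8·1/18 + 16·1/9 + 32·2/9 + 64·1/9
 = 1/6 + 2/9 + 8/9 + 4/9 + 16/9 + 64/9 + 64/9
 = 319/18

17.722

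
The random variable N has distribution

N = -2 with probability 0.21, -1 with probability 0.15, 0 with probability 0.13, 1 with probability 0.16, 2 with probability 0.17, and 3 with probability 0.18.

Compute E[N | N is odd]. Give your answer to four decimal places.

P(N is odd) = 0.15 + 0.16 + 0.18 = 0.49.
E[N | N is odd] = [(-1)·0.15 + 1·0.16 + 3·0.18] / 0.49
 = 0.55 / 0.49
 = 55/49

1.1224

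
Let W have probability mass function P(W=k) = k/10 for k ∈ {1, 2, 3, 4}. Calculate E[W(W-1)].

E[W(W-1)] = Σ w(w-1)·P(W=w)
 = 0·1/10 + 2·1/5 + 6·3/10 + 12·2/5
 = 0 + 2/5 + 9/5 + 24/5
 = 7

7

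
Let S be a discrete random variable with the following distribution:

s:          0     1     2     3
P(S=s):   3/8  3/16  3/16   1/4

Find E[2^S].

3.5

E[2^S] = Σ 2^s·P(S=s)
 = 1·3/8 + 2·3/16 + 4·3/16 + 8·1/4
 = 3/8 + 3/8 + 3/4 + 2
 = 7/2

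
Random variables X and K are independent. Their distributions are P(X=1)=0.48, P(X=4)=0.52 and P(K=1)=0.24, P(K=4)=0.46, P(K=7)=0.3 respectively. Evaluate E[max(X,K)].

4.5544

E[max(X,K)] = Σ_x Σ_k max(x,k) · P(X=x)P(K=k)
 = 1·0.1152 + 4·0.2208 + 7·0.144 + 4·0.1248 + 4·0.2392 + 7·0.156
 = 0.1152 + 0.8832 + 1.008 + 0.4992 + 0.9568 + 1.092
 = 4.5544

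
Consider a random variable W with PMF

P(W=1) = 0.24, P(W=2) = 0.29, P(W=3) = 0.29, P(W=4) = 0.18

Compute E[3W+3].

E[3W+3] = Σ (3w+3)·P(W=w)
 = 6·0.24 + 9·0.29 + 12·0.29 + 15·0.18
 = 1.44 + 2.61 + 3.48 + 2.7
 = 10.23

10.23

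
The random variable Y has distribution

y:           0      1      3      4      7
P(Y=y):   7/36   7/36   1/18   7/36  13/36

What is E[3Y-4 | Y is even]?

P(Y is even) = 7/36 + 7/36 = 7/18.
E[3Y-4 | Y is even] = [(-4)·7/36 + 8·7/36] / (7/18)
 = 7/9 / (7/18)
 = 2

2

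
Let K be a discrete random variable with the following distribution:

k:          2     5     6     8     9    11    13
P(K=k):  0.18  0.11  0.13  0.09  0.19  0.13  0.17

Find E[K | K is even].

P(K is even) = 0.18 + 0.13 + 0.09 = 0.4.
E[K | K is even] = [2·0.18 + 6·0.13 + 8·0.09] / 0.4
 = 1.86 / 0.4
 = 93/20

4.65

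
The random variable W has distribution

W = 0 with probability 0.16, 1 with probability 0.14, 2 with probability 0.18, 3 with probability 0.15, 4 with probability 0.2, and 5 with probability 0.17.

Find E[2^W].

11

E[2^W] = Σ 2^w·P(W=w)
 = 1·0.16 + 2·0.14 + 4·0.18 + 8·0.15 + 16·0.2 + 32·0.17
 = 0.16 + 0.28 + 0.72 + 1.2 + 3.2 + 5.44
 = 11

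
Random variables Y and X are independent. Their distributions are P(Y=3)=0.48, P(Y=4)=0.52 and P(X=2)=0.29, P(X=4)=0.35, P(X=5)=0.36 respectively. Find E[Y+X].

7.3

E[Y+X] = Σ_y Σ_x (y+x) · P(Y=y)P(X=x)
 = 5·0.1392 + 7·0.168 + 8·0.1728 + 6·0.1508 + 8·0.182 + 9·0.1872
 = 0.696 + 1.176 + 1.3824 + 0.9048 + 1.456 + 1.6848
 = 7.3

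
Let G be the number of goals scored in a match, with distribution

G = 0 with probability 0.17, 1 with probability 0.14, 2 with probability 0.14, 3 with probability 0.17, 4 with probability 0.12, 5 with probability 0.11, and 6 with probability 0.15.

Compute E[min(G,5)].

2.71

E[min(G,5)] = Σ min(g,5)·P(G=g)
 = 0·0.17 + 1·0.14 + 2·0.14 + 3·0.17 + 4·0.12 + 5·0.11 + 5·0.15
 = 0 + 0.14 + 0.28 + 0.51 + 0.48 + 0.55 + 0.75
 = 2.71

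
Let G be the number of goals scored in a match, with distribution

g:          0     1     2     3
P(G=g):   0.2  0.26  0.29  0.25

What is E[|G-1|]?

E[|G-1|] = Σ |g-1|·P(G=g)
 = 1·0.2 + 0·0.26 + 1·0.29 + 2·0.25
 = 0.2 + 0 + 0.29 + 0.5
 = 0.99

0.99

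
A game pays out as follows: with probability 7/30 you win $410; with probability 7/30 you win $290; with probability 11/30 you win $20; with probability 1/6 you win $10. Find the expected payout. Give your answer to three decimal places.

172.333

E[payout] = 410·7/30 + 290·7/30 + 20·11/30 + 10·1/6
 = 287/3 + 203/3 + 22/3 + 5/3
 = 517/3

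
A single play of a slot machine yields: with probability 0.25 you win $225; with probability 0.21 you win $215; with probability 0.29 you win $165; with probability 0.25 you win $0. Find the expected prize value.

149.25

E[payout] = 225·0.25 + 215·0.21 + 165·0.29 + 0·0.25
 = 56.25 + 45.15 + 47.85 + 0
 = 149.25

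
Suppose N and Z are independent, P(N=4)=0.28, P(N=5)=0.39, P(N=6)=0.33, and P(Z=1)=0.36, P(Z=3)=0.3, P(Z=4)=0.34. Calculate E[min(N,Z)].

E[min(N,Z)] = Σ_n Σ_z min(n,z) · P(N=n)P(Z=z)
 = 1·0.1008 + 3·0.084 + 4·0.0952 + 1·0.1404 + 3·0.117 + 4·0.1326 + 1·0.1188 + 3·0.099 + 4·0.1122
 = 0.1008 + 0.252 + 0.3808 + 0.1404 + 0.351 + 0.5304 + 0.1188 + 0.297 + 0.4488
 = 2.62

2.62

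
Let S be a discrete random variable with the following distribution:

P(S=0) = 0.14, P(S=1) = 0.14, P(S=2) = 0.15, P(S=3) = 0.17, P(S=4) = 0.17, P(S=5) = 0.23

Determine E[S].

E[S] = Σ s·P(S=s)
 = 0·0.14 + 1·0.14 + 2·0.15 + 3·0.17 + 4·0.17 + 5·0.23
 = 0 + 0.14 + 0.3 + 0.51 + 0.68 + 1.15
 = 2.78

2.78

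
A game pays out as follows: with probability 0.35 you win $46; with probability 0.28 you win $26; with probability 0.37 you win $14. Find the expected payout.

E[payout] = 46·0.35 + 26·0.28 + 14·0.37
 = 16.1 + 7.28 + 5.18
 = 28.56

28.56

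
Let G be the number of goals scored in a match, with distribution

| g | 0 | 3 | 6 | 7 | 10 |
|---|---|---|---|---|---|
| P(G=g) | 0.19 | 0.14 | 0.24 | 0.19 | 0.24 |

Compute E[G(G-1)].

37.62

E[G(G-1)] = Σ g(g-1)·P(G=g)
 = 0·0.19 + 6·0.14 + 30·0.24 + 42·0.19 + 90·0.24
 = 0 + 0.84 + 7.2 + 7.98 + 21.6
 = 37.62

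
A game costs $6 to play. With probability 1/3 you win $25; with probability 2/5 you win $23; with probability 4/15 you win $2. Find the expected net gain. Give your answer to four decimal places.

12.0667

E[payout] = 25·1/3 + 23·2/5 + 2·4/15
 = 25/3 + 46/5 + 8/15
 = 271/15
Net = 271/15 - 6 = 181/15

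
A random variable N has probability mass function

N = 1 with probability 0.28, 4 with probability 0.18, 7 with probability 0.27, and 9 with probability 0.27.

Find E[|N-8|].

3.22

E[|N-8|] = Σ |n-8|·P(N=n)
 = 7·0.28 + 4·0.18 + 1·0.27 + 1·0.27
 = 1.96 + 0.72 + 0.27 + 0.27
 = 3.22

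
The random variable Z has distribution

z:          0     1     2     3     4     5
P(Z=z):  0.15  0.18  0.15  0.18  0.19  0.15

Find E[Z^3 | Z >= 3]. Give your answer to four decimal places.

68.7885

P(Z >= 3) = 0.18 + 0.19 + 0.15 = 0.52.
E[Z^3 | Z >= 3] = [27·0.18 + 64·0.19 + 125·0.15] / 0.52
 = 35.77 / 0.52
 = 3577/52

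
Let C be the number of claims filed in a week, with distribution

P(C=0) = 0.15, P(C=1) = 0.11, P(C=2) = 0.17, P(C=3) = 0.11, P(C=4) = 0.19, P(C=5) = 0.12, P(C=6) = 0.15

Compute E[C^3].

E[C^3] = Σ c^3·P(C=c)
 = 0·0.15 + 1·0.11 + 8·0.17 + 27·0.11 + 64·0.19 + 125·0.12 + 216·0.15
 = 0 + 0.11 + 1.36 + 2.97 + 12.16 + 15 + 32.4
 = 64

64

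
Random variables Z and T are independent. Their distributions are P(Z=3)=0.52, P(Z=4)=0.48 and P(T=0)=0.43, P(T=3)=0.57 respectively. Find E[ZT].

5.9508

E[ZT] = Σ_z Σ_t zt · P(Z=z)P(T=t)
 = 0·0.2236 + 9·0.2964 + 0·0.2064 + 12·0.2736
 = 0 + 2.6676 + 0 + 3.2832
 = 5.9508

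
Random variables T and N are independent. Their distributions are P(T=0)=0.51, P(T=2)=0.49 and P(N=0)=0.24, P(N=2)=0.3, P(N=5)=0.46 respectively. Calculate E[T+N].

3.88

E[T+N] = Σ_t Σ_n (t+n) · P(T=t)P(N=n)
 = 0·0.1224 + 2·0.153 + 5·0.2346 + 2·0.1176 + 4·0.147 + 7·0.2254
 = 0 + 0.306 + 1.173 + 0.2352 + 0.588 + 1.5778
 = 3.88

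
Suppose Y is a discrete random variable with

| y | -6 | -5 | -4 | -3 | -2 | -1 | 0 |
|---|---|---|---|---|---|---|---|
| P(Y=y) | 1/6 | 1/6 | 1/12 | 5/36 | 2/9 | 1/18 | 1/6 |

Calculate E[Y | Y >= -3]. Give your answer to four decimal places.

-1.5714

P(Y >= -3) = 5/36 + 2/9 + 1/18 + 1/6 = 7/12.
E[Y | Y >= -3] = [(-3)·5/36 + (-2)·2/9 + (-1)·1/18 + 0·1/6] / (7/12)
 = -11/12 / (7/12)
 = -11/7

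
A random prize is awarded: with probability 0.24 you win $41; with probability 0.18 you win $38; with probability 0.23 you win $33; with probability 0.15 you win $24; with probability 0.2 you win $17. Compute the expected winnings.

31.27

E[payout] = 41·0.24 + 38·0.18 + 33·0.23 + 24·0.15 + 17·0.2
 = 9.84 + 6.84 + 7.59 + 3.6 + 3.4
 = 31.27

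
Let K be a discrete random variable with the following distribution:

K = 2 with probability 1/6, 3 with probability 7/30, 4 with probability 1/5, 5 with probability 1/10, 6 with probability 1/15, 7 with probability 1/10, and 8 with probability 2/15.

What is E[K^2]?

E[K^2] = Σ k^2·P(K=k)
 = 4·1/6 + 9·7/30 + 16·1/5 + 25·1/10 + 36·1/15 + 49·1/10 + 64·2/15
 = 2/3 + 21/10 + 16/5 + 5/2 + 12/5 + 49/10 + 128/15
 = 243/10

24.3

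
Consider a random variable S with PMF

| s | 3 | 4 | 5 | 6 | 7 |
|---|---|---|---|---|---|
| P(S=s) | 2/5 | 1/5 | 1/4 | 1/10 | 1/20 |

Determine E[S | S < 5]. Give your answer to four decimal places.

P(S < 5) = 2/5 + 1/5 = 3/5.
E[S | S < 5] = [3·2/5 + 4·1/5] / (3/5)
 = 2 / (3/5)
 = 10/3

3.3333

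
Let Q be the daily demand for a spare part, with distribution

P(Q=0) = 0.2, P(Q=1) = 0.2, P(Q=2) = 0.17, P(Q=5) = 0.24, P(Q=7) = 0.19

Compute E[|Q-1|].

E[|Q-1|] = Σ |q-1|·P(Q=q)
 = 1·0.2 + 0·0.2 + 1·0.17 + 4·0.24 + 6·0.19
 = 0.2 + 0 + 0.17 + 0.96 + 1.14
 = 2.47

2.47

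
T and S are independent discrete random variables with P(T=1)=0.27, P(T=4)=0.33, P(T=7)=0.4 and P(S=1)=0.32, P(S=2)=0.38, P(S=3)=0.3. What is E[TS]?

8.6922

E[TS] = Σ_t Σ_s ts · P(T=t)P(S=s)
 = 1·0.0864 + 2·0.1026 + 3·0.081 + 4·0.1056 + 8·0.1254 + 12·0.099 + 7·0.128 + 14·0.152 + 21·0.12
 = 0.0864 + 0.2052 + 0.243 + 0.4224 + 1.0032 + 1.188 + 0.896 + 2.128 + 2.52
 = 8.6922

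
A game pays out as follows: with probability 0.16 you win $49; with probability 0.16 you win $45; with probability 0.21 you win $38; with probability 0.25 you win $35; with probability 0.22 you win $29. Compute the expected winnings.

38.15

E[payout] = 49·0.16 + 45·0.16 + 38·0.21 + 35·0.25 + 29·0.22
 = 7.84 + 7.2 + 7.98 + 8.75 + 6.38
 = 38.15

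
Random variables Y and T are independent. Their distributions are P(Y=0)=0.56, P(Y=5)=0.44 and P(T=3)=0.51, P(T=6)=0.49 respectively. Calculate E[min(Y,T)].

E[min(Y,T)] = Σ_y Σ_t min(y,t) · P(Y=y)P(T=t)
 = 0·0.2856 + 0·0.2744 + 3·0.2244 + 5·0.2156
 = 0 + 0 + 0.6732 + 1.078
 = 1.7512

1.7512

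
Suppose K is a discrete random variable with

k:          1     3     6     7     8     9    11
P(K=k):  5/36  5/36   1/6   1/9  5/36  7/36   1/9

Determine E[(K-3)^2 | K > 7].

39.5625

P(K > 7) = 5/36 + 7/36 + 1/9 = 4/9.
E[(K-3)^2 | K > 7] = [25·5/36 + 36·7/36 + 64·1/9] / (4/9)
 = 211/12 / (4/9)
 = 633/16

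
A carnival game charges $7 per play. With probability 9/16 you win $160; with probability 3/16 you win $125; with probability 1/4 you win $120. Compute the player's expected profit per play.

136.4375

E[payout] = 160·9/16 + 125·3/16 + 120·1/4
 = 90 + 375/16 + 30
 = 2295/16
Net = 2295/16 - 7 = 2183/16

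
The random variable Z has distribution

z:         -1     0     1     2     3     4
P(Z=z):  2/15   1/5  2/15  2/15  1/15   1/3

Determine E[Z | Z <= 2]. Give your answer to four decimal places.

0.4444

P(Z <= 2) = 2/15 + 1/5 + 2/15 + 2/15 = 3/5.
E[Z | Z <= 2] = [(-1)·2/15 + 0·1/5 + 1·2/15 + 2·2/15] / (3/5)
 = 4/15 / (3/5)
 = 4/9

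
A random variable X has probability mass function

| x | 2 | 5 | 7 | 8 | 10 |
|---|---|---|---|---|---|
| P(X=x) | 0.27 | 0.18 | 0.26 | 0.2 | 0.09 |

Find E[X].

5.76

E[X] = Σ x·P(X=x)
 = 2·0.27 + 5·0.18 + 7·0.26 + 8·0.2 + 10·0.09
 = 0.54 + 0.9 + 1.82 + 1.6 + 0.9
 = 5.76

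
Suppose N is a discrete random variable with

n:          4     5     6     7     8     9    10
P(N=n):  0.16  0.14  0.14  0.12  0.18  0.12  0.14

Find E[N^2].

E[N^2] = Σ n^2·P(N=n)
 = 16·0.16 + 25·0.14 + 36·0.14 + 49·0.12 + 64·0.18 + 81·0.12 + 100·0.14
 = 2.56 + 3.5 + 5.04 + 5.88 + 11.52 + 9.72 + 14
 = 52.22

52.22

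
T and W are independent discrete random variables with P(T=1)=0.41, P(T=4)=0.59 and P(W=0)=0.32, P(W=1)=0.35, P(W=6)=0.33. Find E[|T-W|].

2.5718

E[|T-W|] = Σ_t Σ_w |t-w| · P(T=t)P(W=w)
 = 1·0.1312 + 0·0.1435 + 5·0.1353 + 4·0.1888 + 3·0.2065 + 2·0.1947
 = 0.1312 + 0 + 0.6765 + 0.7552 + 0.6195 + 0.3894
 = 2.5718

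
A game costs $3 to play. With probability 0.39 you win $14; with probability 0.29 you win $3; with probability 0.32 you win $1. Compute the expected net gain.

E[payout] = 14·0.39 + 3·0.29 + 1·0.32
 = 5.46 + 0.87 + 0.32
 = 6.65
Net = 6.65 - 3 = 3.65

3.65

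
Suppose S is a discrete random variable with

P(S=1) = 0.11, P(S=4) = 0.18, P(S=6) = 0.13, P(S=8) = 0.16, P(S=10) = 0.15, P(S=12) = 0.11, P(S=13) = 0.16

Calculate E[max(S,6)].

8.7

E[max(S,6)] = Σ max(s,6)·P(S=s)
 = 6·0.11 + 6·0.18 + 6·0.13 + 8·0.16 + 10·0.15 + 12·0.11 + 13·0.16
 = 0.66 + 1.08 + 0.78 + 1.28 + 1.5 + 1.32 + 2.08
 = 8.7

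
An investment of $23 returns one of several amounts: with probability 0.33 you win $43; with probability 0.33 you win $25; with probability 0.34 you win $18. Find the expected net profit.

5.56

E[payout] = 43·0.33 + 25·0.33 + 18·0.34
 = 14.19 + 8.25 + 6.12
 = 28.56
Net = 28.56 - 23 = 5.56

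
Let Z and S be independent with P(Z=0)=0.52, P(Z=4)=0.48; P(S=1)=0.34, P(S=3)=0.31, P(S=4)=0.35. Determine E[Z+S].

E[Z+S] = Σ_z Σ_s (z+s) · P(Z=z)P(S=s)
 = 1·0.1768 + 3·0.1612 + 4·0.182 + 5·0.1632 + 7·0.1488 + 8·0.168
 = 0.1768 + 0.4836 + 0.728 + 0.816 + 1.0416 + 1.344
 = 4.59

4.59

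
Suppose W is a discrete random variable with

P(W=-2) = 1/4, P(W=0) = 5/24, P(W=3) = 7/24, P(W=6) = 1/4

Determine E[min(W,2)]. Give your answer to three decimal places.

0.583

E[min(W,2)] = Σ min(w,2)·P(W=w)
 = (-2)·1/4 + 0·5/24 + 2·7/24 + 2·1/4
 = (-1/2) + 0 + 7/12 + 1/2
 = 7/12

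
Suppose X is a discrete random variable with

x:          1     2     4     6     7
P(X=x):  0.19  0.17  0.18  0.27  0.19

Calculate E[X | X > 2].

5.734375

P(X > 2) = 0.18 + 0.27 + 0.19 = 0.64.
E[X | X > 2] = [4·0.18 + 6·0.27 + 7·0.19] / 0.64
 = 3.67 / 0.64
 = 367/64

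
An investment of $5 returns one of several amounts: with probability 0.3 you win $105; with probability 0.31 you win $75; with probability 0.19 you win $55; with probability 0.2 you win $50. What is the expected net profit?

70.2

E[payout] = 105·0.3 + 75·0.31 + 55·0.19 + 50·0.2
 = 31.5 + 23.25 + 10.45 + 10
 = 75.2
Net = 75.2 - 5 = 70.2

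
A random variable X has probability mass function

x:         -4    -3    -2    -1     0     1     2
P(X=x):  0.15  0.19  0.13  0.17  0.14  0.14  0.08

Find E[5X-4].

-10.5

E[5X-4] = Σ (5x-4)·P(X=x)
 = (-24)·0.15 + (-19)·0.19 + (-14)·0.13 + (-9)·0.17 + (-4)·0.14 + 1·0.14 + 6·0.08
 = (-3.6) + (-3.61) + (-1.82) + (-1.53) + (-0.56) + 0.14 + 0.48
 = -10.5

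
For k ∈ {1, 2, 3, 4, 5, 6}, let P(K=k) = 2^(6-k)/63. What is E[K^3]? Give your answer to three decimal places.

E[K^3] = Σ k^3·P(K=k)
 = 1·32/63 + 8·16/63 + 27·8/63 + 64·4/63 + 125·2/63 + 216·1/63
 = 32/63 + 128/63 + 24/7 + 256/63 + 250/63 + 24/7
 = 122/7

17.429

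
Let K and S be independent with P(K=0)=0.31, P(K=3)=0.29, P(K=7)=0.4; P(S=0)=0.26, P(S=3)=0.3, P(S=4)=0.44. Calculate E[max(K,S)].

E[max(K,S)] = Σ_k Σ_s max(k,s) · P(K=k)P(S=s)
 = 0·0.0806 + 3·0.093 + 4·0.1364 + 3·0.0754 + 3·0.087 + 4·0.1276 + 7·0.104 + 7·0.12 + 7·0.176
 = 0 + 0.279 + 0.5456 + 0.2262 + 0.261 + 0.5104 + 0.728 + 0.84 + 1.232
 = 4.6222

4.6222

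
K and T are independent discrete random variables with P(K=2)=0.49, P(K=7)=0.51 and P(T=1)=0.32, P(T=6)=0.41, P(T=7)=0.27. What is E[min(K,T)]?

3.2049

E[min(K,T)] = Σ_k Σ_t min(k,t) · P(K=k)P(T=t)
 = 1·0.1568 + 2·0.2009 + 2·0.1323 + 1·0.1632 + 6·0.2091 + 7·0.1377
 = 0.1568 + 0.4018 + 0.2646 + 0.1632 + 1.2546 + 0.9639
 = 3.2049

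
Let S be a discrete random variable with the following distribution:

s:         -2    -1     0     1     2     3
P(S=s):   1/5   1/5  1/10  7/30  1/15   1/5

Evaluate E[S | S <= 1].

P(S <= 1) = 1/5 + 1/5 + 1/10 + 7/30 = 11/15.
E[S | S <= 1] = [(-2)·1/5 + (-1)·1/5 + 0·1/10 + 1·7/30] / (11/15)
 = -11/30 / (11/15)
 = -1/2

-0.5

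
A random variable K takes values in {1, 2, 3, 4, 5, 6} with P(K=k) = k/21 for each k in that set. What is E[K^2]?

E[K^2] = Σ k^2·P(K=k)
 = 1·1/21 + 4·2/21 + 9·1/7 + 16·4/21 + 25·5/21 + 36·2/7
 = 1/21 + 8/21 + 9/7 + 64/21 + 125/21 + 72/7
 = 21

21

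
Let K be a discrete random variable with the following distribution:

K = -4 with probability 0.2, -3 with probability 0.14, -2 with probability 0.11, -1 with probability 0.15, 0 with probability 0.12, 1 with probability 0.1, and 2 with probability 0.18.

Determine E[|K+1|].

E[|K+1|] = Σ |k+1|·P(K=k)
 = 3·0.2 + 2·0.14 + 1·0.11 + 0·0.15 + 1·0.12 + 2·0.1 + 3·0.18
 = 0.6 + 0.28 + 0.11 + 0 + 0.12 + 0.2 + 0.54
 = 1.85

1.85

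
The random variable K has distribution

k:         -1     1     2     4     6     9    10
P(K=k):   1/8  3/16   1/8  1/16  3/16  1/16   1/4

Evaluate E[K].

4.75

E[K] = Σ k·P(K=k)
 = (-1)·1/8 + 1·3/16 + 2·1/8 + 4·1/16 + 6·3/16 + 9·1/16 + 10·1/4
 = (-1/8) + 3/16 + 1/4 + 1/4 + 9/8 + 9/16 + 5/2
 = 19/4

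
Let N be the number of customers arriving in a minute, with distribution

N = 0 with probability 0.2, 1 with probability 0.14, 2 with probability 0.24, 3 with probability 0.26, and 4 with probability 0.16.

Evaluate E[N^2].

E[N^2] = Σ n^2·P(N=n)
 = 0·0.2 + 1·0.14 + 4·0.24 + 9·0.26 + 16·0.16
 = 0 + 0.14 + 0.96 + 2.34 + 2.56
 = 6

6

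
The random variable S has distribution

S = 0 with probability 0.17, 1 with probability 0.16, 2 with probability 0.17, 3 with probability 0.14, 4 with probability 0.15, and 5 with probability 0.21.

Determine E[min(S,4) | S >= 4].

4

P(S >= 4) = 0.15 + 0.21 = 0.36.
E[min(S,4) | S >= 4] = [4·0.15 + 4·0.21] / 0.36
 = 1.44 / 0.36
 = 4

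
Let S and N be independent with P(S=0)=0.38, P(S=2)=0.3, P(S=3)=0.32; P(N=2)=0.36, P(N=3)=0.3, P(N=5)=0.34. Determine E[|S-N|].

E[|S-N|] = Σ_s Σ_n |s-n| · P(S=s)P(N=n)
 = 2·0.1368 + 3·0.114 + 5·0.1292 + 0·0.108 + 1·0.09 + 3·0.102 + 1·0.1152 + 0·0.096 + 2·0.1088
 = 0.2736 + 0.342 + 0.646 + 0 + 0.09 + 0.306 + 0.1152 + 0 + 0.2176
 = 1.9904

1.9904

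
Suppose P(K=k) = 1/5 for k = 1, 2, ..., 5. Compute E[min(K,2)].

1.8

E[min(K,2)] = Σ min(k,2)·P(K=k)
 = 1·1/5 + 2·1/5 + 2·1/5 + 2·1/5 + 2·1/5
 = 1/5 + 2/5 + 2/5 + 2/5 + 2/5
 = 9/5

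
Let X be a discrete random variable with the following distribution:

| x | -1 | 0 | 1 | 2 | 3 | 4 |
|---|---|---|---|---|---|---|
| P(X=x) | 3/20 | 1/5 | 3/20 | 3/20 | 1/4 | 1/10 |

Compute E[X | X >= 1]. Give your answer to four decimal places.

2.4615

P(X >= 1) = 3/20 + 3/20 + 1/4 + 1/10 = 13/20.
E[X | X >= 1] = [1·3/20 + 2·3/20 + 3·1/4 + 4·1/10] / (13/20)
 = 8/5 / (13/20)
 = 32/13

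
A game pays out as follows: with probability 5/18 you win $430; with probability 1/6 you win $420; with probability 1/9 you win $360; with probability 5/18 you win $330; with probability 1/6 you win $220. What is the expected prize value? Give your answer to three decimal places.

E[payout] = 430·5/18 + 420·1/6 + 360·1/9 + 330·5/18 + 220·1/6
 = 1075/9 + 70 + 40 + 275/3 + 110/3
 = 3220/9

357.778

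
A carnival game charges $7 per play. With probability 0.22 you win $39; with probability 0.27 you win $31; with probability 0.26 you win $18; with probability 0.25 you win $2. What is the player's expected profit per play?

15.13

E[payout] = 39·0.22 + 31·0.27 + 18·0.26 + 2·0.25
 = 8.58 + 8.37 + 4.68 + 0.5
 = 22.13
Net = 22.13 - 7 = 15.13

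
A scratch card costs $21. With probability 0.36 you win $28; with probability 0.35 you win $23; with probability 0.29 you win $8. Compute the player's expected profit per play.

-0.55

E[payout] = 28·0.36 + 23·0.35 + 8·0.29
 = 10.08 + 8.05 + 2.32
 = 20.45
Net = 20.45 - 21 = -0.55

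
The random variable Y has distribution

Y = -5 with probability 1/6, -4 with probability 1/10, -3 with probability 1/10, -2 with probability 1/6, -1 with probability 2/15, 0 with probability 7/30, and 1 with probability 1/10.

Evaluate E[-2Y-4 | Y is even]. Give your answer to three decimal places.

P(Y is even) = 1/10 + 1/6 + 7/30 = 1/2.
E[-2Y-4 | Y is even] = [4·1/10 + 0·1/6 + (-4)·7/30] / (1/2)
 = -8/15 / (1/2)
 = -16/15

-1.067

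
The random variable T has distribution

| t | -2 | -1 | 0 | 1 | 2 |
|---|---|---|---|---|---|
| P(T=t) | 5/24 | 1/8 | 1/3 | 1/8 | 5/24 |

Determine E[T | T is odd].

P(T is odd) = 1/8 + 1/8 = 1/4.
E[T | T is odd] = [(-1)·1/8 + 1·1/8] / (1/4)
 = 0 / (1/4)
 = 0

0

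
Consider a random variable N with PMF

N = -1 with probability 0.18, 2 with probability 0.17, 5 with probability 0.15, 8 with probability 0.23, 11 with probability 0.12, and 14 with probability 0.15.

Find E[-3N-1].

E[-3N-1] = Σ (-3n-1)·P(N=n)
 = 2·0.18 + (-7)·0.17 + (-16)·0.15 + (-25)·0.23 + (-34)·0.12 + (-43)·0.15
 = 0.36 + (-1.19) + (-2.4) + (-5.75) + (-4.08) + (-6.45)
 = -19.51

-19.51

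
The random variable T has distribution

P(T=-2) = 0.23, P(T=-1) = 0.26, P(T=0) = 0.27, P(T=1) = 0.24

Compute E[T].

-0.48

E[T] = Σ t·P(T=t)
 = (-2)·0.23 + (-1)·0.26 + 0·0.27 + 1·0.24
 = (-0.46) + (-0.26) + 0 + 0.24
 = -0.48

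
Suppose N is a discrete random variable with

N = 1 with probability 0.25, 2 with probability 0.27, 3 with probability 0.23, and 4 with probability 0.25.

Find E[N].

2.48

E[N] = Σ n·P(N=n)
 = 1·0.25 + 2·0.27 + 3·0.23 + 4·0.25
 = 0.25 + 0.54 + 0.69 + 1
 = 2.48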